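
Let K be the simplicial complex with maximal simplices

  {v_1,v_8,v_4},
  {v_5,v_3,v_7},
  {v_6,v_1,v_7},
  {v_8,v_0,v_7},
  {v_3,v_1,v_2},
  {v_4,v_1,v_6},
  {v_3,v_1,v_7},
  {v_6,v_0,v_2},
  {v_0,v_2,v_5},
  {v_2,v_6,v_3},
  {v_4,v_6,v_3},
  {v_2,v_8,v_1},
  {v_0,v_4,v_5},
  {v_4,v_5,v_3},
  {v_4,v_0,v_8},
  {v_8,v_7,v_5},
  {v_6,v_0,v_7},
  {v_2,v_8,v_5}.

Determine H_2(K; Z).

Fix the vertex order v_0 < v_1 < v_2 < v_3 < v_4 < v_5 < v_6 < v_7 < v_8 and write every simplex with vertices in increasing order. Then dim K = 2 and the simplices of K are:

  0-simplices (9): [v_0], [v_1], [v_2], [v_3], [v_4], [v_5], [v_6], [v_7], [v_8]
  1-simplices (27): (27 of them)
  2-simplices (18): (18 of them)

Hence C_0 ≅ Z^9, C_1 ≅ Z^27, C_2 ≅ Z^18.

Boundary ∂_1: C_1 → C_0 sends each edge [p,q] (with p < q) to q − p. For instance
  ∂[v_1,v_2] = [v_2] − [v_1].
This gives a 9×27 integer matrix of rank 8; reducing to Smith normal form yields diagonal entries (1,1,1,1,1,1,1,1).

The boundary map ∂_2: C_2 → C_1 sends each 2-simplex [p,q,r] to [q,r] − [p,r] + [p,q]. For instance
  ∂[v_3,v_5,v_7] = [v_5,v_7] − [v_3,v_7] + [v_3,v_5],
  ∂[v_1,v_2,v_8] = [v_2,v_8] − [v_1,v_8] + [v_1,v_2].
This gives a 27×18 integer matrix of rank 18; reducing to Smith normal form yields diagonal entries (1,1,1,1,1,1,1,1,1,1,1,1,1,1,1,1,1,2).

From H_k ≅ ker(∂_k) / im(∂_{k+1}) we obtain:

  H_2: rank ker ∂_2 − rank ∂_3 = (18 − 18) − 0 = 0, and there is no ∂_3, so H_2 = 0.

(K is a triangulation of the Klein bottle.)

H_2 = 0.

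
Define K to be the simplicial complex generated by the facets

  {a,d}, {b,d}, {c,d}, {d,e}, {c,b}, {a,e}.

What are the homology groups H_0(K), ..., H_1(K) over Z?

We work with the vertex ordering a < b < c < d < e. The simplices of K, each written with vertices in increasing order, are:

  0-simplices (5): a, b, c, d, e
  1-simplices (6): ad, ae, bc, bd, cd, de

giving chain groups C_0 ≅ Z^5, C_1 ≅ Z^6.

Boundary ∂_1: C_1 → C_0 maps an edge to its endpoints' difference, ∂[p,q] = q − p. For instance
  ∂bc = c − b.
As a 5×6 matrix over Z this has rank 4, with invariant factors (1,1,1,1).

Now H_k = ker ∂_k / im ∂_{k+1}, so:

  H_0: rank C_0 − rank ∂_1 = 5 − 4 = 1, and the invariant factors of ∂_1 are all 1, so H_0 = Z.
  H_1: rank ker ∂_1 − rank ∂_2 = (6 − 4) − 0 = 2, and there is no ∂_2, so H_1 = Z^2.

H_0 = Z,  H_1 = Z^2.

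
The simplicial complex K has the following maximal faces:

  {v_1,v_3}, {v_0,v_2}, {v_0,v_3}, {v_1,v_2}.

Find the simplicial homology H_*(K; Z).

H_0 ≅ Z,  H_1 ≅ Z.

Take the total order v_0 < v_1 < v_2 < v_3 on the vertex set. Then K (dimension 1) consists of the simplices:

  0-simplices (4): [v_0], [v_1], [v_2], [v_3]
  1-simplices (4): [v_0,v_2], [v_0,v_3], [v_1,v_2], [v_1,v_3]

Hence C_0 ≅ Z^4, C_1 ≅ Z^4.

∂_1: C_1 → C_0 sends each edge [p,q] (with p < q) to q − p. For instance
  ∂[v_1,v_2] = [v_2] − [v_1].
As a 4×4 matrix over Z this has rank 3, with invariant factors (1,1,1).

Reading off H_k = ker ∂_k / im ∂_{k+1}:

  H_0: rank C_0 − rank ∂_1 = 4 − 3 = 1, and the invariant factors of ∂_1 are all 1, so H_0 = Z.
  H_1: rank ker ∂_1 − rank ∂_2 = (4 − 3) − 0 = 1, and there is no ∂_2, so H_1 = Z.

(K is a triangulation of the circle S^1.)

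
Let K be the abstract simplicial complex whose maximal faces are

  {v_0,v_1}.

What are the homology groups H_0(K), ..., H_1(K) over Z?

H_0 = Z,  H_1 = 0.

K has 2 vertices, 1 edge.
rank ∂_0 = 0, rank ∂_1 = 1 ⇒ b_0 = 2 − 0 − 1 = 1; all invariant factors of ∂_1 are 1 so no torsion. So H_0 ≅ Z.
rank ∂_1 = 1, rank ∂_2 = 0 ⇒ b_1 = 1 − 1 − 0 = 0. So H_1 ≅ 0.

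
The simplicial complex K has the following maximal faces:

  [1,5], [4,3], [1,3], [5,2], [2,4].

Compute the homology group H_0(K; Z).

H_0 ≅ Z.

We work with the vertex ordering 1 < 2 < 3 < 4 < 5. The simplices of K, each written with vertices in increasing order, are:

  0-simplices (5): [1], [2], [3], [4], [5]
  1-simplices (5): [1,3], [1,5], [2,4], [2,5], [3,4]

giving chain groups C_0 ≅ Z^5, C_1 ≅ Z^5.

∂_1: C_1 → C_0 sends each edge [p,q] (with p < q) to q − p. For instance
  ∂[1,3] = [3] − [1].
The resulting 5×5 matrix has rank 4, and its Smith normal form has invariant factors (1,1,1,1).

From H_k ≅ ker(∂_k) / im(∂_{k+1}) we obtain:

  H_0: rank C_0 − rank ∂_1 = 5 − 4 = 1, and the invariant factors of ∂_1 are all 1, so H_0 ≅ Z.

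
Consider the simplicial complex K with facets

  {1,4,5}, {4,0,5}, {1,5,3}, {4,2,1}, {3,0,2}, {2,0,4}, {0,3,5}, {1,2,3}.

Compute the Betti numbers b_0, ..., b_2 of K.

b_0 = 1, b_1 = 0, b_2 = 1.

Order the vertices as 0 < 1 < 2 < 3 < 4 < 5. Listing each simplex with vertices in this order, K has dimension 2 with simplices:

  0-simplices (6): [0], [1], [2], [3], [4], [5]
  1-simplices (12): [0,2], [0,3], [0,4], [0,5], [1,2], [1,3], [1,4], [1,5], [2,3], [2,4], [3,5], [4,5]
  2-simplices (8): [0,2,3], [0,2,4], [0,3,5], [0,4,5], [1,2,3], [1,2,4], [1,3,5], [1,4,5]

giving chain groups C_0 ≅ Z^6, C_1 ≅ Z^12, C_2 ≅ Z^8.

∂_1: C_1 → C_0 maps an edge to its endpoints' difference, ∂[p,q] = q − p. For instance
  ∂[1,2] = [2] − [1].
This gives a 6×12 integer matrix of rank 5; reducing to Smith normal form yields diagonal entries (1,1,1,1,1).

The boundary map ∂_2: C_2 → C_1 sends each 2-simplex [p,q,r] to [q,r] − [p,r] + [p,q]. For instance
  ∂[0,2,4] = [2,4] − [0,4] + [0,2],
  ∂[1,3,5] = [3,5] − [1,5] + [1,3].
The resulting 12×8 matrix has rank 7, and its Smith normal form has invariant factors (1,1,1,1,1,1,1).

From H_k ≅ ker(∂_k) / im(∂_{k+1}) we obtain:

  H_0: rank C_0 − rank ∂_1 = 6 − 5 = 1, and the invariant factors of ∂_1 are all 1, so H_0 = Z.
  H_1: rank ker ∂_1 − rank ∂_2 = (12 − 5) − 7 = 0, and the invariant factors of ∂_2 are all 1, so H_1 = 0.
  H_2: rank ker ∂_2 − rank ∂_3 = (8 − 7) − 0 = 1, and there is no ∂_3, so H_2 = Z.

As a check, the Euler characteristic is 6 − 12 + 8 = 2, which agrees with 1 − 0 + 1 = 2.

Hence the Betti numbers are b_0 = 1, b_1 = 0, b_2 = 1.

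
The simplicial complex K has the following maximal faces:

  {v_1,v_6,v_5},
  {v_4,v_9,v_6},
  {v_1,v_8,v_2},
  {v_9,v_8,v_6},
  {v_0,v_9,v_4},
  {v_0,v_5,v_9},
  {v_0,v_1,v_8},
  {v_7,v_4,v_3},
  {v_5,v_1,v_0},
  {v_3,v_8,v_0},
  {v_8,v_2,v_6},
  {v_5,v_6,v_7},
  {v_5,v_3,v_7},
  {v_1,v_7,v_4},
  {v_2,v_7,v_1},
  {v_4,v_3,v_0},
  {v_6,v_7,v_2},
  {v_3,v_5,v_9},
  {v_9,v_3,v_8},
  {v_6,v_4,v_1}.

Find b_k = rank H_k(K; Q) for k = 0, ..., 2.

b_0 = 1, b_1 = 1, b_2 = 0.

K has 10 vertices, 30 edges, 20 triangles.
rank ∂_0 = 0, rank ∂_1 = 9 ⇒ b_0 = 10 − 0 − 9 = 1; all invariant factors of ∂_1 are 1 so no torsion. So H_0 ≅ Z.
rank ∂_1 = 9, rank ∂_2 = 20 ⇒ b_1 = 30 − 9 − 20 = 1; ∂_2 has invariant factor(s) [2] giving torsion. So H_1 ≅ Z ⊕ Z_2.
rank ∂_2 = 20, rank ∂_3 = 0 ⇒ b_2 = 20 − 20 − 0 = 0. So H_2 ≅ 0.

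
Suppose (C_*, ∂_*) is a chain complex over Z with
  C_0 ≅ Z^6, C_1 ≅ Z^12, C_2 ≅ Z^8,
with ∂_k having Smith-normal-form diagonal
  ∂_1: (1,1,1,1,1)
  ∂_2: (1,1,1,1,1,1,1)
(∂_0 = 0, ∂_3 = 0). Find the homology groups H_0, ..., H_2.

H_0: b_0 = 6 − 0 − 5 = 1; torsion from ∂_1 factors > 1: none. So H_0 ≅ Z.
H_1: b_1 = 12 − 5 − 7 = 0; torsion from ∂_2 factors > 1: none. So H_1 ≅ 0.
H_2: b_2 = 8 − 7 − 0 = 1; torsion from ∂_3 factors > 1: none. So H_2 ≅ Z.

H_0 ≅ Z,  H_1 = 0,  H_2 ≅ Z.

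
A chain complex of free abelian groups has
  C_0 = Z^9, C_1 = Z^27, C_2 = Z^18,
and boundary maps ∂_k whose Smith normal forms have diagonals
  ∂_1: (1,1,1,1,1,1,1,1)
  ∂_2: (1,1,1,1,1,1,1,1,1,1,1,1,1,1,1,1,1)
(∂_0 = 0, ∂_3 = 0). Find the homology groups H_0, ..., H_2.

H_0 = Z,  H_1 = Z^2,  H_2 = Z.

H_0: b_0 = 9 − 0 − 8 = 1; torsion from ∂_1 factors > 1: none. So H_0 = Z.
H_1: b_1 = 27 − 8 − 17 = 2; torsion from ∂_2 factors > 1: none. So H_1 = Z^2.
H_2: b_2 = 18 − 17 − 0 = 1; torsion from ∂_3 factors > 1: none. So H_2 = Z.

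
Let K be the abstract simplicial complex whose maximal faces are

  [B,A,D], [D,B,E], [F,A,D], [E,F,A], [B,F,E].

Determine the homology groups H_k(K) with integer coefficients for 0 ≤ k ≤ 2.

H_0 ≅ Z,  H_1 ≅ Z,  H_2 = 0.

We work with the vertex ordering A < B < D < E < F. The simplices of K, each written with vertices in increasing order, are:

  0-simplices (5): A, B, D, E, F
  1-simplices (10): AB, AD, AE, AF, BD, BE, BF, DE, DF, EF
  2-simplices (5): ABD, ADF, AEF, BDE, BEF

giving chain groups C_0 ≅ Z^5, C_1 ≅ Z^10, C_2 ≅ Z^5.

The boundary map ∂_1: C_1 → C_0 maps an edge to its endpoints' difference, ∂[p,q] = q − p. For instance
  ∂AE = E − A.
The resulting 5×10 matrix has rank 4, and its Smith normal form has invariant factors (1,1,1,1).

Boundary ∂_2: C_2 → C_1 acts by ∂[p,q,r] = [q,r] − [p,r] + [p,q]. For instance
  ∂ABD = BD − AD + AB,
  ∂BEF = EF − BF + BE.
As a 10×5 matrix over Z this has rank 5, with invariant factors (1,1,1,1,1).

Reading off H_k = ker ∂_k / im ∂_{k+1}:

  H_0: rank C_0 − rank ∂_1 = 5 − 4 = 1, and the invariant factors of ∂_1 are all 1, so H_0 = Z.
  H_1: rank ker ∂_1 − rank ∂_2 = (10 − 4) − 5 = 1, and the invariant factors of ∂_2 are all 1, so H_1 = Z.
  H_2: rank ker ∂_2 − rank ∂_3 = (5 − 5) − 0 = 0, and there is no ∂_3, so H_2 = 0.

As a check, the Euler characteristic is 5 − 10 + 5 = 0, which agrees with 1 − 1 + 0 = 0.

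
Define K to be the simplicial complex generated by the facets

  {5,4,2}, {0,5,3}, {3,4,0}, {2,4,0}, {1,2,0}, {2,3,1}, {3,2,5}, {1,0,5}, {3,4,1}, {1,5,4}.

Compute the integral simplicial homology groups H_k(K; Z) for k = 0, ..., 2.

Order the vertices as 0 < 1 < 2 < 3 < 4 < 5. Listing each simplex with vertices in this order, K has dimension 2 with simplices:

  0-simplices (6): [0], [1], [2], [3], [4], [5]
  1-simplices (15): [0,1], [0,2], [0,3], [0,4], [0,5], [1,2], [1,3], [1,4], [1,5], [2,3], [2,4], [2,5], [3,4], [3,5], [4,5]
  2-simplices (10): [0,1,2], [0,1,5], [0,2,4], [0,3,4], [0,3,5], [1,2,3], [1,3,4], [1,4,5], [2,3,5], [2,4,5]

so the chain groups are C_0 ≅ Z^6, C_1 ≅ Z^15, C_2 ≅ Z^10.

The boundary map ∂_1: C_1 → C_0 maps an edge to its endpoints' difference, ∂[p,q] = q − p. For instance
  ∂[3,5] = [5] − [3].
The 6×15 boundary matrix has rank 5 and Smith normal form diag(1,1,1,1,1).

Boundary ∂_2: C_2 → C_1 sends each 2-simplex [p,q,r] to [q,r] − [p,r] + [p,q]. For instance
  ∂[2,3,5] = [3,5] − [2,5] + [2,3],
  ∂[1,2,3] = [2,3] − [1,3] + [1,2].
This gives a 15×10 integer matrix of rank 10; reducing to Smith normal form yields diagonal entries (1,1,1,1,1,1,1,1,1,2).

Now H_k = ker ∂_k / im ∂_{k+1}, so:

  H_0: rank C_0 − rank ∂_1 = 6 − 5 = 1, and the invariant factors of ∂_1 are all 1, so H_0 = Z.
  H_1: rank ker ∂_1 − rank ∂_2 = (15 − 5) − 10 = 0, and ∂_2 has invariant factor 2 > 1, so H_1 = Z/2.
  H_2: rank ker ∂_2 − rank ∂_3 = (10 − 10) − 0 = 0, and there is no ∂_3, so H_2 = 0.

As a check, the Euler characteristic is 6 − 15 + 10 = 1, which agrees with 1 − 0 + 0 = 1.

H_0 ≅ Z,  H_1 ≅ Z/2,  H_2 = 0.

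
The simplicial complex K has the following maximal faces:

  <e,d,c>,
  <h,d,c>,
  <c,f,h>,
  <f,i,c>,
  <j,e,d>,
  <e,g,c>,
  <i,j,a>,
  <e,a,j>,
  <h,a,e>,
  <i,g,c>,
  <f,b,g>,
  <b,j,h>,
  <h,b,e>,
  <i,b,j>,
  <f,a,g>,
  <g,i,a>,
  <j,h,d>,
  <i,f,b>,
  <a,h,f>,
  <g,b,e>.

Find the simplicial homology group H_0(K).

H_0 = Z.

We work with the vertex ordering a < b < c < d < e < f < g < h < i < j. The simplices of K, each written with vertices in increasing order, are:

  0-simplices (10): a, b, c, d, e, f, g, h, i, j
  1-simplices (30): ae, af, ag, ah, ai, aj, be, bf, bg, bh, bi, bj, cd, ce, cf, cg, ch, ci, de, dh, dj, eg, eh, ej, fg, fh, fi, gi, hj, ij
  2-simplices (20): aeh, aej, afg, afh, agi, aij, beg, beh, bfg, bfi, bhj, bij, cde, cdh, ceg, cfh, cfi, cgi, dej, dhj

so the chain groups are C_0 ≅ Z^10, C_1 ≅ Z^30, C_2 ≅ Z^20.

Boundary ∂_1: C_1 → C_0 maps an edge to its endpoints' difference, ∂[p,q] = q − p.
As a 10×30 matrix over Z this has rank 9, with invariant factors (1,1,1,1,1,1,1,1,1).

The boundary map ∂_2: C_2 → C_1 sends each 2-simplex [p,q,r] to [q,r] − [p,r] + [p,q]. For instance
  ∂cde = de − ce + cd,
  ∂afh = fh − ah + af.
The 30×20 boundary matrix has rank 20 and Smith normal form diag(1,1,1,1,1,1,1,1,1,1,1,1,1,1,1,1,1,1,1,2).

Reading off H_k = ker ∂_k / im ∂_{k+1}:

  H_0: rank C_0 − rank ∂_1 = 10 − 9 = 1, and the invariant factors of ∂_1 are all 1, so H_0 ≅ Z.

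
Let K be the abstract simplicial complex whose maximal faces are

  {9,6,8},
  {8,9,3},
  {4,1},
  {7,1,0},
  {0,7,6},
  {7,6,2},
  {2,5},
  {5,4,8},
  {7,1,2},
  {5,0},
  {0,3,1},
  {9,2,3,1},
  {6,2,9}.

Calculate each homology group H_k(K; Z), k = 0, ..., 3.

Take the total order 0 < 1 < 2 < 3 < 4 < 5 < 6 < 7 < 8 < 9 on the vertex set. Then K (dimension 3) consists of the simplices:

  0-simplices (10): [0], [1], [2], [3], [4], [5], [6], [7], [8], [9]
  1-simplices (24): (24 of them)
  2-simplices (13): [0,1,3], [0,1,7], [0,6,7], [1,2,3], [1,2,7], [1,2,9], [1,3,9], [2,3,9], [2,6,7], [2,6,9], [3,8,9], [4,5,8], [6,8,9]
  3-simplices (1): [1,2,3,9]

so the chain groups are C_0 ≅ Z^10, C_1 ≅ Z^24, C_2 ≅ Z^13, C_3 ≅ Z^1.

Boundary ∂_1: C_1 → C_0 is given by ∂[p,q] = [q] − [p].
This gives a 10×24 integer matrix of rank 9; reducing to Smith normal form yields diagonal entries (1,1,1,1,1,1,1,1,1).

Boundary ∂_2: C_2 → C_1 sends each 2-simplex [p,q,r] to [q,r] − [p,r] + [p,q]. For instance
  ∂[2,6,7] = [6,7] − [2,7] + [2,6],
  ∂[0,1,3] = [1,3] − [0,3] + [0,1].
This gives a 24×13 integer matrix of rank 12; reducing to Smith normal form yields diagonal entries (1,1,1,1,1,1,1,1,1,1,1,1).

Boundary ∂_3: C_3 → C_2 sends each 3-simplex σ to the alternating sum Σ_i (−1)^i (σ with its i-th vertex removed). For instance
  ∂[1,2,3,9] = [2,3,9] − [1,3,9] + [1,2,9] − [1,2,3].
The 13×1 boundary matrix has rank 1 and Smith normal form diag(1).

Computing H_k = (kernel of ∂_k) / (image of ∂_{k+1}):

  H_0: rank C_0 − rank ∂_1 = 10 − 9 = 1, and the invariant factors of ∂_1 are all 1, so H_0 = Z.
  H_1: rank ker ∂_1 − rank ∂_2 = (24 − 9) − 12 = 3, and the invariant factors of ∂_2 are all 1, so H_1 = Z^3.
  H_2: rank ker ∂_2 − rank ∂_3 = (13 − 12) − 1 = 0, and the invariant factors of ∂_3 are all 1, so H_2 = 0.
  H_3: rank ker ∂_3 − rank ∂_4 = (1 − 1) − 0 = 0, and there is no ∂_4, so H_3 = 0.

H_0 ≅ Z,  H_1 ≅ Z^3,  H_2 = 0,  H_3 = 0.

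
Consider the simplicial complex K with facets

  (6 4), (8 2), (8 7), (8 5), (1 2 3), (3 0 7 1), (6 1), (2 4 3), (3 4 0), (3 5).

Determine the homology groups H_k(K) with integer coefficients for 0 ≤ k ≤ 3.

We work with the vertex ordering 0 < 1 < 2 < 3 < 4 < 5 < 6 < 7 < 8. The simplices of K, each written with vertices in increasing order, are:

  0-simplices (9): [0], [1], [2], [3], [4], [5], [6], [7], [8]
  1-simplices (17): [0,1], [0,3], [0,4], [0,7], [1,2], [1,3], [1,6], [1,7], [2,3], [2,4], [2,8], [3,4], [3,5], [3,7], [4,6], [5,8], [7,8]
  2-simplices (7): [0,1,3], [0,1,7], [0,3,4], [0,3,7], [1,2,3], [1,3,7], [2,3,4]
  3-simplices (1): [0,1,3,7]

Hence C_0 ≅ Z^9, C_1 ≅ Z^17, C_2 ≅ Z^7, C_3 ≅ Z^1.

Boundary ∂_1: C_1 → C_0 is given by ∂[p,q] = [q] − [p].
The resulting 9×17 matrix has rank 8, and its Smith normal form has invariant factors (1,1,1,1,1,1,1,1).

∂_2: C_2 → C_1 maps a triangle to the signed sum of its edges. For instance
  ∂[0,1,7] = [1,7] − [0,7] + [0,1],
  ∂[1,2,3] = [2,3] − [1,3] + [1,2].
The resulting 17×7 matrix has rank 6, and its Smith normal form has invariant factors (1,1,1,1,1,1).

The boundary map ∂_3: C_3 → C_2 sends each 3-simplex σ to the alternating sum Σ_i (−1)^i (σ with its i-th vertex removed). For instance
  ∂[0,1,3,7] = [1,3,7] − [0,3,7] + [0,1,7] − [0,1,3].
The 7×1 boundary matrix has rank 1 and Smith normal form diag(1).

Reading off H_k = ker ∂_k / im ∂_{k+1}:

  H_0: rank C_0 − rank ∂_1 = 9 − 8 = 1, and the invariant factors of ∂_1 are all 1, so H_0 ≅ Z.
  H_1: rank ker ∂_1 − rank ∂_2 = (17 − 8) − 6 = 3, and the invariant factors of ∂_2 are all 1, so H_1 ≅ Z^3.
  H_2: rank ker ∂_2 − rank ∂_3 = (7 − 6) − 1 = 0, and the invariant factors of ∂_3 are all 1, so H_2 ≅ 0.
  H_3: rank ker ∂_3 − rank ∂_4 = (1 − 1) − 0 = 0, and there is no ∂_4, so H_3 ≅ 0.

H_0 = Z,  H_1 = Z^3,  H_2 = 0,  H_3 = 0.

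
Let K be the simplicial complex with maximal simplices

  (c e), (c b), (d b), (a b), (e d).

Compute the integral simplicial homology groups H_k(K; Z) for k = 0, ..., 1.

Fix the vertex order a < b < c < d < e and write every simplex with vertices in increasing order. Then dim K = 1 and the simplices of K are:

  0-simplices (5): a, b, c, d, e
  1-simplices (5): ab, bc, bd, ce, de

Hence C_0 ≅ Z^5, C_1 ≅ Z^5.

∂_1: C_1 → C_0 maps an edge to its endpoints' difference, ∂[p,q] = q − p. For instance
  ∂de = e − d.
The resulting 5×5 matrix has rank 4, and its Smith normal form has invariant factors (1,1,1,1).

Computing H_k = (kernel of ∂_k) / (image of ∂_{k+1}):

  H_0: rank C_0 − rank ∂_1 = 5 − 4 = 1, and the invariant factors of ∂_1 are all 1, so H_0 ≅ Z.
  H_1: rank ker ∂_1 − rank ∂_2 = (5 − 4) − 0 = 1, and there is no ∂_2, so H_1 ≅ Z.

H_0 = Z,  H_1 = Z.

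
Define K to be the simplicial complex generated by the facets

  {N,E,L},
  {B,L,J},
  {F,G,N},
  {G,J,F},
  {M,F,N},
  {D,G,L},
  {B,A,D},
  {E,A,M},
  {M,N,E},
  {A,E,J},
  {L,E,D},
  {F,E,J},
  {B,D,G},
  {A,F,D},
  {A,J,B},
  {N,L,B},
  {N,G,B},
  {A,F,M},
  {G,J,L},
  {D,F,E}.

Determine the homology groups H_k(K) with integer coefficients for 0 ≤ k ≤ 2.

H_0 ≅ Z,  H_1 ≅ Z × Z/2,  H_2 = 0.

K has 10 vertices, 30 edges, 20 triangles.
rank ∂_0 = 0, rank ∂_1 = 9 ⇒ b_0 = 10 − 0 − 9 = 1; all invariant factors of ∂_1 are 1 so no torsion. So H_0 ≅ Z.
rank ∂_1 = 9, rank ∂_2 = 20 ⇒ b_1 = 30 − 9 − 20 = 1; ∂_2 has invariant factor(s) [2] giving torsion. So H_1 ≅ Z × Z/2.
rank ∂_2 = 20, rank ∂_3 = 0 ⇒ b_2 = 20 − 20 − 0 = 0. So H_2 ≅ 0.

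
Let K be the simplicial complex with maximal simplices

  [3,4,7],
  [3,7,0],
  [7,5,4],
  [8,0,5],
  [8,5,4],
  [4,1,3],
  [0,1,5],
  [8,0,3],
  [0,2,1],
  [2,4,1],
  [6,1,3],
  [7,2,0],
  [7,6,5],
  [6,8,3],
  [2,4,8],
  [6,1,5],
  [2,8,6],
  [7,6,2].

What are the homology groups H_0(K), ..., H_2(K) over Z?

Order the vertices as 0 < 1 < 2 < 3 < 4 < 5 < 6 < 7 < 8. Listing each simplex with vertices in this order, K has dimension 2 with simplices:

  0-simplices (9): [0], [1], [2], [3], [4], [5], [6], [7], [8]
  1-simplices (27): (27 of them)
  2-simplices (18): [0,1,2], [0,1,5], [0,2,7], [0,3,7], [0,3,8], [0,5,8], [1,2,4], [1,3,4], [1,3,6], [1,5,6], [2,4,8], [2,6,7], [2,6,8], [3,4,7], [3,6,8], [4,5,7], [4,5,8], [5,6,7]

so the chain groups are C_0 ≅ Z^9, C_1 ≅ Z^27, C_2 ≅ Z^18.

∂_1: C_1 → C_0 is given by ∂[p,q] = [q] − [p]. For instance
  ∂[4,5] = [5] − [4].
The resulting 9×27 matrix has rank 8, and its Smith normal form has invariant factors (1,1,1,1,1,1,1,1).

Boundary ∂_2: C_2 → C_1 acts by ∂[p,q,r] = [q,r] − [p,r] + [p,q]. For instance
  ∂[2,4,8] = [4,8] − [2,8] + [2,4],
  ∂[1,3,6] = [3,6] − [1,6] + [1,3].
The resulting 27×18 matrix has rank 17, and its Smith normal form has invariant factors (1,1,1,1,1,1,1,1,1,1,1,1,1,1,1,1,1).

Now H_k = ker ∂_k / im ∂_{k+1}, so:

  H_0: rank C_0 − rank ∂_1 = 9 − 8 = 1, and the invariant factors of ∂_1 are all 1, so H_0 ≅ Z.
  H_1: rank ker ∂_1 − rank ∂_2 = (27 − 8) − 17 = 2, and the invariant factors of ∂_2 are all 1, so H_1 ≅ Z^2.
  H_2: rank ker ∂_2 − rank ∂_3 = (18 − 17) − 0 = 1, and there is no ∂_3, so H_2 ≅ Z.

As a check, the Euler characteristic is 9 − 27 + 18 = 0, which agrees with 1 − 2 + 1 = 0.

H_0 ≅ Z,  H_1 ≅ Z^2,  H_2 ≅ Z.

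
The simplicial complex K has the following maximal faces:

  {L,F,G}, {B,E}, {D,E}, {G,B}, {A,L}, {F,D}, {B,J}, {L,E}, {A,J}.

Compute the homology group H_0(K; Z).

K has 8 vertices, 11 edges, 1 triangle.
rank ∂_0 = 0, rank ∂_1 = 7 ⇒ b_0 = 8 − 0 − 7 = 1; all invariant factors of ∂_1 are 1 so no torsion. So H_0 = Z.

H_0 = Z.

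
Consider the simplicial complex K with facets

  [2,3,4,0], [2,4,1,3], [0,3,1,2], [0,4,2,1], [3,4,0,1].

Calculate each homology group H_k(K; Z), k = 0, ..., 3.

K has 5 vertices, 10 edges, 10 triangles, 5 3-simplices.
rank ∂_0 = 0, rank ∂_1 = 4 ⇒ b_0 = 5 − 0 − 4 = 1; all invariant factors of ∂_1 are 1 so no torsion. So H_0 ≅ Z.
rank ∂_1 = 4, rank ∂_2 = 6 ⇒ b_1 = 10 − 4 − 6 = 0; all invariant factors of ∂_2 are 1 so no torsion. So H_1 ≅ 0.
rank ∂_2 = 6, rank ∂_3 = 4 ⇒ b_2 = 10 − 6 − 4 = 0; all invariant factors of ∂_3 are 1 so no torsion. So H_2 ≅ 0.
rank ∂_3 = 4, rank ∂_4 = 0 ⇒ b_3 = 5 − 4 − 0 = 1. So H_3 ≅ Z.

H_0 = Z,  H_1 = 0,  H_2 = 0,  H_3 = Z.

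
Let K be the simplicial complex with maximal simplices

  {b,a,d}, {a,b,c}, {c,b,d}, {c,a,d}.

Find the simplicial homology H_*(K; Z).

We work with the vertex ordering a < b < c < d. The simplices of K, each written with vertices in increasing order, are:

  0-simplices (4): a, b, c, d
  1-simplices (6): ab, ac, ad, bc, bd, cd
  2-simplices (4): abc, abd, acd, bcd

Hence C_0 ≅ Z^4, C_1 ≅ Z^6, C_2 ≅ Z^4.

The boundary map ∂_1: C_1 → C_0 is given by ∂[p,q] = [q] − [p]. For instance
  ∂ad = d − a.
The resulting 4×6 matrix has rank 3, and its Smith normal form has invariant factors (1,1,1).

The boundary map ∂_2: C_2 → C_1 maps a triangle to the signed sum of its edges. For instance
  ∂abd = bd − ad + ab,
  ∂acd = cd − ad + ac.
The 6×4 boundary matrix has rank 3 and Smith normal form diag(1,1,1).

Now H_k = ker ∂_k / im ∂_{k+1}, so:

  H_0: rank C_0 − rank ∂_1 = 4 − 3 = 1, and the invariant factors of ∂_1 are all 1, so H_0 = Z.
  H_1: rank ker ∂_1 − rank ∂_2 = (6 − 3) − 3 = 0, and the invariant factors of ∂_2 are all 1, so H_1 = 0.
  H_2: rank ker ∂_2 − rank ∂_3 = (4 − 3) − 0 = 1, and there is no ∂_3, so H_2 = Z.

H_0 = Z,  H_1 = 0,  H_2 = Z.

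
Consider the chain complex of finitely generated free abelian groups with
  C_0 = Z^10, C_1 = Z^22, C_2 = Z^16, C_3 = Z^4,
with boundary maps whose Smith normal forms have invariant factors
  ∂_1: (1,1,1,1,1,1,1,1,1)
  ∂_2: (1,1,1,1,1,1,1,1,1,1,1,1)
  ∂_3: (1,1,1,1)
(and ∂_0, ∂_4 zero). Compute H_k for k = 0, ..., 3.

H_0: b_0 = 10 − 0 − 9 = 1; torsion from ∂_1 factors > 1: none. So H_0 ≅ Z.
H_1: b_1 = 22 − 9 − 12 = 1; torsion from ∂_2 factors > 1: none. So H_1 ≅ Z.
H_2: b_2 = 16 − 12 − 4 = 0; torsion from ∂_3 factors > 1: none. So H_2 ≅ 0.
H_3: b_3 = 4 − 4 − 0 = 0; torsion from ∂_4 factors > 1: none. So H_3 ≅ 0.

H_0 ≅ Z,  H_1 ≅ Z,  H_2 = 0,  H_3 = 0.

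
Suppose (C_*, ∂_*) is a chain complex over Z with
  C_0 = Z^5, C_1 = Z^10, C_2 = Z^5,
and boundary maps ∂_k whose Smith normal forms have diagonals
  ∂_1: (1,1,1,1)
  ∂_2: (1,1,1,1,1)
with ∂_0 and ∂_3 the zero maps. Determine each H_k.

H_0: b_0 = 5 − 0 − 4 = 1; torsion from ∂_1 factors > 1: none. So H_0 = Z.
H_1: b_1 = 10 − 4 − 5 = 1; torsion from ∂_2 factors > 1: none. So H_1 = Z.
H_2: b_2 = 5 − 5 − 0 = 0; torsion from ∂_3 factors > 1: none. So H_2 = 0.

H_0 = Z,  H_1 = Z,  H_2 = 0.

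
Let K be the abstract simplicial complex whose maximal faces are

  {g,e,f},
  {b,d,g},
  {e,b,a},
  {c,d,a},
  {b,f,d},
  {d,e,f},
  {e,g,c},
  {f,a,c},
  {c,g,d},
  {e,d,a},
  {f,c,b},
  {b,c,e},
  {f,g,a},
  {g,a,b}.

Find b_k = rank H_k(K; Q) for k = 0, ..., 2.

b_0 = 1, b_1 = 2, b_2 = 1.

Take the total order a < b < c < d < e < f < g on the vertex set. Then K (dimension 2) consists of the simplices:

  0-simplices (7): a, b, c, d, e, f, g
  1-simplices (21): ab, ac, ad, ae, af, ag, bc, bd, be, bf, bg, cd, ce, cf, cg, de, df, dg, ef, eg, fg
  2-simplices (14): abe, abg, acd, acf, ade, afg, bce, bcf, bdf, bdg, cdg, ceg, def, efg

so the chain groups are C_0 ≅ Z^7, C_1 ≅ Z^21, C_2 ≅ Z^14.

∂_1: C_1 → C_0 is given by ∂[p,q] = [q] − [p]. For instance
  ∂bg = g − b.
As a 7×21 matrix over Z this has rank 6, with invariant factors (1,1,1,1,1,1).

∂_2: C_2 → C_1 acts by ∂[p,q,r] = [q,r] − [p,r] + [p,q]. For instance
  ∂bce = ce − be + bc,
  ∂bdg = dg − bg + bd.
This gives a 21×14 integer matrix of rank 13; reducing to Smith normal form yields diagonal entries (1,1,1,1,1,1,1,1,1,1,1,1,1).

From H_k ≅ ker(∂_k) / im(∂_{k+1}) we obtain:

  H_0: rank C_0 − rank ∂_1 = 7 − 6 = 1, and the invariant factors of ∂_1 are all 1, so H_0 = Z.
  H_1: rank ker ∂_1 − rank ∂_2 = (21 − 6) − 13 = 2, and the invariant factors of ∂_2 are all 1, so H_1 = Z^2.
  H_2: rank ker ∂_2 − rank ∂_3 = (14 − 13) − 0 = 1, and there is no ∂_3, so H_2 = Z.

(K is a triangulation of the torus T^2.)

Hence the Betti numbers are b_0 = 1, b_1 = 2, b_2 = 1.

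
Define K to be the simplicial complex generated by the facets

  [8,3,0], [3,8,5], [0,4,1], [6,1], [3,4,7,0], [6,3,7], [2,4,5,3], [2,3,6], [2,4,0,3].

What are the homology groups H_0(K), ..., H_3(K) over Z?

Take the total order 0 < 1 < 2 < 3 < 4 < 5 < 6 < 7 < 8 on the vertex set. Then K (dimension 3) consists of the simplices:

  0-simplices (9): [0], [1], [2], [3], [4], [5], [6], [7], [8]
  1-simplices (21): [0,1], [0,2], [0,3], [0,4], [0,7], [0,8], [1,4], [1,6], [2,3], [2,4], [2,5], [2,6], [3,4], [3,5], [3,6], [3,7], [3,8], [4,5], [4,7], [5,8], [6,7]
  2-simplices (15): [0,1,4], [0,2,3], [0,2,4], [0,3,4], [0,3,7], [0,3,8], [0,4,7], [2,3,4], [2,3,5], [2,3,6], [2,4,5], [3,4,5], [3,4,7], [3,5,8], [3,6,7]
  3-simplices (3): [0,2,3,4], [0,3,4,7], [2,3,4,5]

giving chain groups C_0 ≅ Z^9, C_1 ≅ Z^21, C_2 ≅ Z^15, C_3 ≅ Z^3.

∂_1: C_1 → C_0 is given by ∂[p,q] = [q] − [p].
The resulting 9×21 matrix has rank 8, and its Smith normal form has invariant factors (1,1,1,1,1,1,1,1).

Boundary ∂_2: C_2 → C_1 acts by ∂[p,q,r] = [q,r] − [p,r] + [p,q]. For instance
  ∂[0,1,4] = [1,4] − [0,4] + [0,1],
  ∂[3,4,5] = [4,5] − [3,5] + [3,4].
This gives a 21×15 integer matrix of rank 12; reducing to Smith normal form yields diagonal entries (1,1,1,1,1,1,1,1,1,1,1,1).

∂_3: C_3 → C_2 sends each 3-simplex σ to the alternating sum Σ_i (−1)^i (σ with its i-th vertex removed). For instance
  ∂[0,3,4,7] = [3,4,7] − [0,4,7] + [0,3,7] − [0,3,4],
  ∂[0,2,3,4] = [2,3,4] − [0,3,4] + [0,2,4] − [0,2,3].
The 15×3 boundary matrix has rank 3 and Smith normal form diag(1,1,1).

Computing H_k = (kernel of ∂_k) / (image of ∂_{k+1}):

  H_0: rank C_0 − rank ∂_1 = 9 − 8 = 1, and the invariant factors of ∂_1 are all 1, so H_0 ≅ Z.
  H_1: rank ker ∂_1 − rank ∂_2 = (21 − 8) − 12 = 1, and the invariant factors of ∂_2 are all 1, so H_1 ≅ Z.
  H_2: rank ker ∂_2 − rank ∂_3 = (15 − 12) − 3 = 0, and the invariant factors of ∂_3 are all 1, so H_2 ≅ 0.
  H_3: rank ker ∂_3 − rank ∂_4 = (3 − 3) − 0 = 0, and there is no ∂_4, so H_3 ≅ 0.

As a check, the Euler characteristic is 9 − 21 + 15 − 3 = 0, which agrees with 1 − 1 + 0 − 0 = 0.

H_0 ≅ Z,  H_1 ≅ Z,  H_2 = 0,  H_3 = 0.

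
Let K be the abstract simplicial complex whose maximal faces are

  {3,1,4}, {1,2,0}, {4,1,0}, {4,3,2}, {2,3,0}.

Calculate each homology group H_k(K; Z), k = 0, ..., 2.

Fix the vertex order 0 < 1 < 2 < 3 < 4 and write every simplex with vertices in increasing order. Then dim K = 2 and the simplices of K are:

  0-simplices (5): [0], [1], [2], [3], [4]
  1-simplices (10): [0,1], [0,2], [0,3], [0,4], [1,2], [1,3], [1,4], [2,3], [2,4], [3,4]
  2-simplices (5): [0,1,2], [0,1,4], [0,2,3], [1,3,4], [2,3,4]

Hence C_0 ≅ Z^5, C_1 ≅ Z^10, C_2 ≅ Z^5.

The boundary map ∂_1: C_1 → C_0 maps an edge to its endpoints' difference, ∂[p,q] = q − p. For instance
  ∂[1,2] = [2] − [1].
The 5×10 boundary matrix has rank 4 and Smith normal form diag(1,1,1,1).

∂_2: C_2 → C_1 maps a triangle to the signed sum of its edges. For instance
  ∂[0,1,4] = [1,4] − [0,4] + [0,1],
  ∂[0,1,2] = [1,2] − [0,2] + [0,1].
The resulting 10×5 matrix has rank 5, and its Smith normal form has invariant factors (1,1,1,1,1).

From H_k ≅ ker(∂_k) / im(∂_{k+1}) we obtain:

  H_0: rank C_0 − rank ∂_1 = 5 − 4 = 1, and the invariant factors of ∂_1 are all 1, so H_0 ≅ Z.
  H_1: rank ker ∂_1 − rank ∂_2 = (10 − 4) − 5 = 1, and the invariant factors of ∂_2 are all 1, so H_1 ≅ Z.
  H_2: rank ker ∂_2 − rank ∂_3 = (5 − 5) − 0 = 0, and there is no ∂_3, so H_2 ≅ 0.

H_0 ≅ Z,  H_1 ≅ Z,  H_2 = 0.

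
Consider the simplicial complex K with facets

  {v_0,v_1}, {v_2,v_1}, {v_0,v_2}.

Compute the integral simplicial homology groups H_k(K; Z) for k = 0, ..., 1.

K has 3 vertices, 3 edges.
rank ∂_0 = 0, rank ∂_1 = 2 ⇒ b_0 = 3 − 0 − 2 = 1; all invariant factors of ∂_1 are 1 so no torsion. So H_0 ≅ Z.
rank ∂_1 = 2, rank ∂_2 = 0 ⇒ b_1 = 3 − 2 − 0 = 1. So H_1 ≅ Z.

H_0 = Z,  H_1 = Z.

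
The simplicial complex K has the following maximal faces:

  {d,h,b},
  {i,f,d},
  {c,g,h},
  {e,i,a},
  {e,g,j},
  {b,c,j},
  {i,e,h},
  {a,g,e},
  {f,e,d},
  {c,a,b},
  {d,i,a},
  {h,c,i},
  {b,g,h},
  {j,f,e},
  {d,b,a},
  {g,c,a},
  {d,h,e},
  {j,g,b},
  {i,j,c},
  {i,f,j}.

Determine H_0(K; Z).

Take the total order a < b < c < d < e < f < g < h < i < j on the vertex set. Then K (dimension 2) consists of the simplices:

  0-simplices (10): a, b, c, d, e, f, g, h, i, j
  1-simplices (30): ab, ac, ad, ae, ag, ai, bc, bd, bg, bh, bj, cg, ch, ci, cj, de, df, dh, di, ef, eg, eh, ei, ej, fi, fj, gh, gj, hi, ij
  2-simplices (20): abc, abd, acg, adi, aeg, aei, bcj, bdh, bgh, bgj, cgh, chi, cij, def, deh, dfi, efj, egj, ehi, fij

Hence C_0 ≅ Z^10, C_1 ≅ Z^30, C_2 ≅ Z^20.

∂_1: C_1 → C_0 is given by ∂[p,q] = [q] − [p]. For instance
  ∂gh = h − g.
This gives a 10×30 integer matrix of rank 9; reducing to Smith normal form yields diagonal entries (1,1,1,1,1,1,1,1,1).

The boundary map ∂_2: C_2 → C_1 sends each 2-simplex [p,q,r] to [q,r] − [p,r] + [p,q]. For instance
  ∂ehi = hi − ei + eh,
  ∂aei = ei − ai + ae.
The 30×20 boundary matrix has rank 20 and Smith normal form diag(1,1,1,1,1,1,1,1,1,1,1,1,1,1,1,1,1,1,1,2).

Computing H_k = (kernel of ∂_k) / (image of ∂_{k+1}):

  H_0: rank C_0 − rank ∂_1 = 10 − 9 = 1, and the invariant factors of ∂_1 are all 1, so H_0 = Z.

(K is a triangulation of the Klein bottle.)

H_0 = Z.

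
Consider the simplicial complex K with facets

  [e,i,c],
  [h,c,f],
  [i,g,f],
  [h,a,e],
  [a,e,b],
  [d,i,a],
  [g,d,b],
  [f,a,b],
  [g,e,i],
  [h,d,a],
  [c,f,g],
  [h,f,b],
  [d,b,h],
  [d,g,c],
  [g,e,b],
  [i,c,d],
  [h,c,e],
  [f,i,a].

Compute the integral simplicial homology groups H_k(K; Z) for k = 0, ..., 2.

Take the total order a < b < c < d < e < f < g < h < i on the vertex set. Then K (dimension 2) consists of the simplices:

  0-simplices (9): a, b, c, d, e, f, g, h, i
  1-simplices (27): ab, ad, ae, af, ah, ai, bd, be, bf, bg, bh, cd, ce, cf, cg, ch, ci, dg, dh, di, eg, eh, ei, fg, fh, fi, gi
  2-simplices (18): abe, abf, adh, adi, aeh, afi, bdg, bdh, beg, bfh, cdg, cdi, ceh, cei, cfg, cfh, egi, fgi

so the chain groups are C_0 ≅ Z^9, C_1 ≅ Z^27, C_2 ≅ Z^18.

∂_1: C_1 → C_0 sends each edge [p,q] (with p < q) to q − p.
As a 9×27 matrix over Z this has rank 8, with invariant factors (1,1,1,1,1,1,1,1).

The boundary map ∂_2: C_2 → C_1 sends each 2-simplex [p,q,r] to [q,r] − [p,r] + [p,q]. For instance
  ∂afi = fi − ai + af,
  ∂ceh = eh − ch + ce.
This gives a 27×18 integer matrix of rank 18; reducing to Smith normal form yields diagonal entries (1,1,1,1,1,1,1,1,1,1,1,1,1,1,1,1,1,2).

Reading off H_k = ker ∂_k / im ∂_{k+1}:

  H_0: rank C_0 − rank ∂_1 = 9 − 8 = 1, and the invariant factors of ∂_1 are all 1, so H_0 = Z.
  H_1: rank ker ∂_1 − rank ∂_2 = (27 − 8) − 18 = 1, and ∂_2 has invariant factor 2 > 1, so H_1 = Z ⊕ Z/2.
  H_2: rank ker ∂_2 − rank ∂_3 = (18 − 18) − 0 = 0, and there is no ∂_3, so H_2 = 0.

H_0 = Z,  H_1 = Z ⊕ Z/2,  H_2 = 0.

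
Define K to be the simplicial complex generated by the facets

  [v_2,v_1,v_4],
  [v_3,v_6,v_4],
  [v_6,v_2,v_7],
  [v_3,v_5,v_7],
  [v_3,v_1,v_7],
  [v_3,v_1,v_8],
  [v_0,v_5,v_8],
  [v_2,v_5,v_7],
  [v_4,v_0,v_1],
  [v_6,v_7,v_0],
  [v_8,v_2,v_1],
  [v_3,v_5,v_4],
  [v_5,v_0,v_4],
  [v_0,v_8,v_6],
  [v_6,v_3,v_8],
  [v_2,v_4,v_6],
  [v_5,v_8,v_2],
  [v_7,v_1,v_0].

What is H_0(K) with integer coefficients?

We work with the vertex ordering v_0 < v_1 < v_2 < v_3 < v_4 < v_5 < v_6 < v_7 < v_8. The simplices of K, each written with vertices in increasing order, are:

  0-simplices (9): [v_0], [v_1], [v_2], [v_3], [v_4], [v_5], [v_6], [v_7], [v_8]
  1-simplices (27): (27 of them)
  2-simplices (18): (18 of them)

so the chain groups are C_0 ≅ Z^9, C_1 ≅ Z^27, C_2 ≅ Z^18.

∂_1: C_1 → C_0 sends each edge [p,q] (with p < q) to q − p. For instance
  ∂[v_0,v_4] = [v_4] − [v_0].
This gives a 9×27 integer matrix of rank 8; reducing to Smith normal form yields diagonal entries (1,1,1,1,1,1,1,1).

The boundary map ∂_2: C_2 → C_1 maps a triangle to the signed sum of its edges. For instance
  ∂[v_1,v_3,v_7] = [v_3,v_7] − [v_1,v_7] + [v_1,v_3],
  ∂[v_2,v_5,v_7] = [v_5,v_7] − [v_2,v_7] + [v_2,v_5].
The 27×18 boundary matrix has rank 17 and Smith normal form diag(1,1,1,1,1,1,1,1,1,1,1,1,1,1,1,1,1).

Reading off H_k = ker ∂_k / im ∂_{k+1}:

  H_0: rank C_0 − rank ∂_1 = 9 − 8 = 1, and the invariant factors of ∂_1 are all 1, so H_0 ≅ Z.

(K is a triangulation of the torus T^2.)

H_0 ≅ Z.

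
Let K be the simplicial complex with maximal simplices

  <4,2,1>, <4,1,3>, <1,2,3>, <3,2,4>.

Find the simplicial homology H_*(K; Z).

Order the vertices as 1 < 2 < 3 < 4. Listing each simplex with vertices in this order, K has dimension 2 with simplices:

  0-simplices (4): [1], [2], [3], [4]
  1-simplices (6): [1,2], [1,3], [1,4], [2,3], [2,4], [3,4]
  2-simplices (4): [1,2,3], [1,2,4], [1,3,4], [2,3,4]

Hence C_0 ≅ Z^4, C_1 ≅ Z^6, C_2 ≅ Z^4.

∂_1: C_1 → C_0 sends each edge [p,q] (with p < q) to q − p.
The resulting 4×6 matrix has rank 3, and its Smith normal form has invariant factors (1,1,1).

Boundary ∂_2: C_2 → C_1 acts by ∂[p,q,r] = [q,r] − [p,r] + [p,q]. For instance
  ∂[1,3,4] = [3,4] − [1,4] + [1,3],
  ∂[1,2,3] = [2,3] − [1,3] + [1,2].
As a 6×4 matrix over Z this has rank 3, with invariant factors (1,1,1).

Computing H_k = (kernel of ∂_k) / (image of ∂_{k+1}):

  H_0: rank C_0 − rank ∂_1 = 4 − 3 = 1, and the invariant factors of ∂_1 are all 1, so H_0 ≅ Z.
  H_1: rank ker ∂_1 − rank ∂_2 = (6 − 3) − 3 = 0, and the invariant factors of ∂_2 are all 1, so H_1 ≅ 0.
  H_2: rank ker ∂_2 − rank ∂_3 = (4 − 3) − 0 = 1, and there is no ∂_3, so H_2 ≅ Z.

H_0 = Z,  H_1 = 0,  H_2 = Z.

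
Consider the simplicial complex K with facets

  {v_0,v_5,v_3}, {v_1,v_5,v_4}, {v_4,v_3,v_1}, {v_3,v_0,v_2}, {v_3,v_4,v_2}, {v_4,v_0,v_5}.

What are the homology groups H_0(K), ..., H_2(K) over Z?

H_0 = Z,  H_1 = Z,  H_2 = 0.

K has 6 vertices, 12 edges, 6 triangles.
rank ∂_0 = 0, rank ∂_1 = 5 ⇒ b_0 = 6 − 0 − 5 = 1; all invariant factors of ∂_1 are 1 so no torsion. So H_0 = Z.
rank ∂_1 = 5, rank ∂_2 = 6 ⇒ b_1 = 12 − 5 − 6 = 1; all invariant factors of ∂_2 are 1 so no torsion. So H_1 = Z.
rank ∂_2 = 6, rank ∂_3 = 0 ⇒ b_2 = 6 − 6 − 0 = 0. So H_2 = 0.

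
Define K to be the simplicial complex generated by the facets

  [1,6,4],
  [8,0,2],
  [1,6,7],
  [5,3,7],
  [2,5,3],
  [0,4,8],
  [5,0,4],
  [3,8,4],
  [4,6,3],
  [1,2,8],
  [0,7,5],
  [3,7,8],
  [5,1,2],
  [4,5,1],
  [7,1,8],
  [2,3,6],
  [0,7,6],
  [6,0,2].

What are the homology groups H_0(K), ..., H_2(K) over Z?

H_0 = Z,  H_1 = Z^2,  H_2 = Z.

Order the vertices as 0 < 1 < 2 < 3 < 4 < 5 < 6 < 7 < 8. Listing each simplex with vertices in this order, K has dimension 2 with simplices:

  0-simplices (9): [0], [1], [2], [3], [4], [5], [6], [7], [8]
  1-simplices (27): (27 of them)
  2-simplices (18): [0,2,6], [0,2,8], [0,4,5], [0,4,8], [0,5,7], [0,6,7], [1,2,5], [1,2,8], [1,4,5], [1,4,6], [1,6,7], [1,7,8], [2,3,5], [2,3,6], [3,4,6], [3,4,8], [3,5,7], [3,7,8]

giving chain groups C_0 ≅ Z^9, C_1 ≅ Z^27, C_2 ≅ Z^18.

The boundary map ∂_1: C_1 → C_0 maps an edge to its endpoints' difference, ∂[p,q] = q − p.
The 9×27 boundary matrix has rank 8 and Smith normal form diag(1,1,1,1,1,1,1,1).

∂_2: C_2 → C_1 acts by ∂[p,q,r] = [q,r] − [p,r] + [p,q]. For instance
  ∂[2,3,5] = [3,5] − [2,5] + [2,3],
  ∂[2,3,6] = [3,6] − [2,6] + [2,3].
The 27×18 boundary matrix has rank 17 and Smith normal form diag(1,1,1,1,1,1,1,1,1,1,1,1,1,1,1,1,1).

Computing H_k = (kernel of ∂_k) / (image of ∂_{k+1}):

  H_0: rank C_0 − rank ∂_1 = 9 − 8 = 1, and the invariant factors of ∂_1 are all 1, so H_0 = Z.
  H_1: rank ker ∂_1 − rank ∂_2 = (27 − 8) − 17 = 2, and the invariant factors of ∂_2 are all 1, so H_1 = Z^2.
  H_2: rank ker ∂_2 − rank ∂_3 = (18 − 17) − 0 = 1, and there is no ∂_3, so H_2 = Z.

As a check, the Euler characteristic is 9 − 27 + 18 = 0, which agrees with 1 − 2 + 1 = 0.
(K is a triangulation of the torus T^2.)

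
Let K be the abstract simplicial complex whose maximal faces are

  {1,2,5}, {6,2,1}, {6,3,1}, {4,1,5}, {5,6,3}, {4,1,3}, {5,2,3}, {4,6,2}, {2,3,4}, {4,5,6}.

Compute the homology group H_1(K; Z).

H_1 ≅ Z/2.

Order the vertices as 1 < 2 < 3 < 4 < 5 < 6. Listing each simplex with vertices in this order, K has dimension 2 with simplices:

  0-simplices (6): [1], [2], [3], [4], [5], [6]
  1-simplices (15): [1,2], [1,3], [1,4], [1,5], [1,6], [2,3], [2,4], [2,5], [2,6], [3,4], [3,5], [3,6], [4,5], [4,6], [5,6]
  2-simplices (10): [1,2,5], [1,2,6], [1,3,4], [1,3,6], [1,4,5], [2,3,4], [2,3,5], [2,4,6], [3,5,6], [4,5,6]

giving chain groups C_0 ≅ Z^6, C_1 ≅ Z^15, C_2 ≅ Z^10.

The boundary map ∂_1: C_1 → C_0 sends each edge [p,q] (with p < q) to q − p. For instance
  ∂[4,5] = [5] − [4].
The 6×15 boundary matrix has rank 5 and Smith normal form diag(1,1,1,1,1).

The boundary map ∂_2: C_2 → C_1 sends each 2-simplex [p,q,r] to [q,r] − [p,r] + [p,q]. For instance
  ∂[1,3,4] = [3,4] − [1,4] + [1,3],
  ∂[4,5,6] = [5,6] − [4,6] + [4,5].
As a 15×10 matrix over Z this has rank 10, with invariant factors (1,1,1,1,1,1,1,1,1,2).

Computing H_k = (kernel of ∂_k) / (image of ∂_{k+1}):

  H_1: rank ker ∂_1 − rank ∂_2 = (15 − 5) − 10 = 0, and ∂_2 has invariant factor 2 > 1, so H_1 ≅ Z/2.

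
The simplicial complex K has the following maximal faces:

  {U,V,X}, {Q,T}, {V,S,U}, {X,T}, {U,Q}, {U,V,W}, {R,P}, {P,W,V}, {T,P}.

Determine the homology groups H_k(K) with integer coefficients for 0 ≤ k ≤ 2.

H_0 ≅ Z,  H_1 ≅ Z^2,  H_2 = 0.

Fix the vertex order P < Q < R < S < T < U < V < W < X and write every simplex with vertices in increasing order. Then dim K = 2 and the simplices of K are:

  0-simplices (9): P, Q, R, S, T, U, V, W, X
  1-simplices (14): PR, PT, PV, PW, QT, QU, SU, SV, TX, UV, UW, UX, VW, VX
  2-simplices (4): PVW, SUV, UVW, UVX

so the chain groups are C_0 ≅ Z^9, C_1 ≅ Z^14, C_2 ≅ Z^4.

The boundary map ∂_1: C_1 → C_0 sends each edge [p,q] (with p < q) to q − p. For instance
  ∂PR = R − P.
This gives a 9×14 integer matrix of rank 8; reducing to Smith normal form yields diagonal entries (1,1,1,1,1,1,1,1).

∂_2: C_2 → C_1 maps a triangle to the signed sum of its edges. For instance
  ∂UVX = VX − UX + UV,
  ∂PVW = VW − PW + PV.
As a 14×4 matrix over Z this has rank 4, with invariant factors (1,1,1,1).

Computing H_k = (kernel of ∂_k) / (image of ∂_{k+1}):

  H_0: rank C_0 − rank ∂_1 = 9 − 8 = 1, and the invariant factors of ∂_1 are all 1, so H_0 = Z.
  H_1: rank ker ∂_1 − rank ∂_2 = (14 − 8) − 4 = 2, and the invariant factors of ∂_2 are all 1, so H_1 = Z^2.
  H_2: rank ker ∂_2 − rank ∂_3 = (4 − 4) − 0 = 0, and there is no ∂_3, so H_2 = 0.

As a check, the Euler characteristic is 9 − 14 + 4 = -1, which agrees with 1 − 2 + 0 = -1.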